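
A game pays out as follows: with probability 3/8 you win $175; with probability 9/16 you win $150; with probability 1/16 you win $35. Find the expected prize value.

E[payout] = 175·3/8 + 150·9/16 + 35·1/16
 = 525/8 + 675/8 + 35/16
 = 2435/16

152.1875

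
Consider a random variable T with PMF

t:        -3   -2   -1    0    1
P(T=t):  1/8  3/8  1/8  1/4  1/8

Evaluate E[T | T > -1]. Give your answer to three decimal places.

0.333

P(T > -1) = 1/4 + 1/8 = 3/8.
E[T | T > -1] = [0·1/4 + 1·1/8] / (3/8)
 = 1/8 / (3/8)
 = 1/3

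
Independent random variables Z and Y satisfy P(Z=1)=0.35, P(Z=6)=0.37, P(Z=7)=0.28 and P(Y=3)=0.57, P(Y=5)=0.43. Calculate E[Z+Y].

E[Z+Y] = Σ_z Σ_y (z+y) · P(Z=z)P(Y=y)
 = 4·0.1995 + 6·0.1505 + 9·0.2109 + 11·0.1591 + 10·0.1596 + 12·0.1204
 = 0.798 + 0.903 + 1.8981 + 1.7501 + 1.596 + 1.4448
 = 8.39

8.39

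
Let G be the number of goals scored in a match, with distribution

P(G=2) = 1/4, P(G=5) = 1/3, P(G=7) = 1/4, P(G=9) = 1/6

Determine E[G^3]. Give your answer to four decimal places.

250.9167

E[G^3] = Σ g^3·P(G=g)
 = 8·1/4 + 125·1/3 + 343·1/4 + 729·1/6
 = 2 + 125/3 + 343/4 + 243/2
 = 3011/12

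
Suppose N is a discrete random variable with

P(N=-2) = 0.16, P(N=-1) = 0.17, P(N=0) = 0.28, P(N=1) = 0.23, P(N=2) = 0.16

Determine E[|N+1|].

E[|N+1|] = Σ |n+1|·P(N=n)
 = 1·0.16 + 0·0.17 + 1·0.28 + 2·0.23 + 3·0.16
 = 0.16 + 0 + 0.28 + 0.46 + 0.48
 = 1.38

1.38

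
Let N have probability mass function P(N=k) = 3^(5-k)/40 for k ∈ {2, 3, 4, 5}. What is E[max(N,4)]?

4.025

E[max(N,4)] = Σ max(n,4)·P(N=n)
 = 4·27/40 + 4·9/40 + 4·3/40 + 5·1/40
 = 27/10 + 9/10 + 3/10 + 1/8
 = 161/40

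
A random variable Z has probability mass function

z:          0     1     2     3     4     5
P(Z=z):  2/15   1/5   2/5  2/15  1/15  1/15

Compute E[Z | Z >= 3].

P(Z >= 3) = 2/15 + 1/15 + 1/15 = 4/15.
E[Z | Z >= 3] = [3·2/15 + 4·1/15 + 5·1/15] / (4/15)
 = 1 / (4/15)
 = 15/4

3.75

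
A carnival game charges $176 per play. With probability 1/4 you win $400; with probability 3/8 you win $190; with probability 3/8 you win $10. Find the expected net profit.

-1

E[payout] = 400·1/4 + 190·3/8 + 10·3/8
 = 100 + 285/4 + 15/4
 = 175
Net = 175 - 176 = -1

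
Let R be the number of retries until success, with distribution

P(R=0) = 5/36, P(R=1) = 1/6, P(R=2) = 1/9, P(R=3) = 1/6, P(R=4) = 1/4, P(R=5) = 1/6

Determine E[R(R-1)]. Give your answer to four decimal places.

E[R(R-1)] = Σ r(r-1)·P(R=r)
 = 0·5/36 + 0·1/6 + 2·1/9 + 6·1/6 + 12·1/4 + 20·1/6
 = 0 + 0 + 2/9 + 1 + 3 + 10/3
 = 68/9

7.5556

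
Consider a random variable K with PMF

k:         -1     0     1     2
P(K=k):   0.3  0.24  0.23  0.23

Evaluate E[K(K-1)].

1.06

E[K(K-1)] = Σ k(k-1)·P(K=k)
 = 2·0.3 + 0·0.24 + 0·0.23 + 2·0.23
 = 0.6 + 0 + 0 + 0.46
 = 1.06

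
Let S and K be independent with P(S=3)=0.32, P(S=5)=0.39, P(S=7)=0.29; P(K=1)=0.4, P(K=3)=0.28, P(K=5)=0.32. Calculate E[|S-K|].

2.5096

E[|S-K|] = Σ_s Σ_k |s-k| · P(S=s)P(K=k)
 = 2·0.128 + 0·0.0896 + 2·0.1024 + 4·0.156 + 2·0.1092 + 0·0.1248 + 6·0.116 + 4·0.0812 + 2·0.0928
 = 0.256 + 0 + 0.2048 + 0.624 + 0.2184 + 0 + 0.696 + 0.3248 + 0.1856
 = 2.5096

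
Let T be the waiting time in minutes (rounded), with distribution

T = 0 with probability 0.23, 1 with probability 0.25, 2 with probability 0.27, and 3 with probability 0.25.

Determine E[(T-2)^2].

E[(T-2)^2] = Σ (t-2)^2·P(T=t)
 = 4·0.23 + 1·0.25 + 0·0.27 + 1·0.25
 = 0.92 + 0.25 + 0 + 0.25
 = 1.42

1.42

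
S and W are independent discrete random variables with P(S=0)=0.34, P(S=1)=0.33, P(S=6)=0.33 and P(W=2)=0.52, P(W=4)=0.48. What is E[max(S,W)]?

E[max(S,W)] = Σ_s Σ_w max(s,w) · P(S=s)P(W=w)
 = 2·0.1768 + 4·0.1632 + 2·0.1716 + 4·0.1584 + 6·0.1716 + 6·0.1584
 = 0.3536 + 0.6528 + 0.3432 + 0.6336 + 1.0296 + 0.9504
 = 3.9632

3.9632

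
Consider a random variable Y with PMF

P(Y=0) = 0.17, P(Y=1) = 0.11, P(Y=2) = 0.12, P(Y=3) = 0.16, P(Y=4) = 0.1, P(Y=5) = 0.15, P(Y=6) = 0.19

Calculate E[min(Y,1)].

0.83

E[min(Y,1)] = Σ min(y,1)·P(Y=y)
 = 0·0.17 + 1·0.11 + 1·0.12 + 1·0.16 + 1·0.1 + 1·0.15 + 1·0.19
 = 0 + 0.11 + 0.12 + 0.16 + 0.1 + 0.15 + 0.19
 = 0.83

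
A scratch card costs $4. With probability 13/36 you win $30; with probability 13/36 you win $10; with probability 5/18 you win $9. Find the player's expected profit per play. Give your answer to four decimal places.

E[payout] = 30·13/36 + 10·13/36 + 9·5/18
 = 65/6 + 65/18 + 5/2
 = 305/18
Net = 305/18 - 4 = 233/18

12.9444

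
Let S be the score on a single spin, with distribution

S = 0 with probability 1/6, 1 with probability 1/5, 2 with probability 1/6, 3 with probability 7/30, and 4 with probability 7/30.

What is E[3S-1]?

E[3S-1] = Σ (3s-1)·P(S=s)
 = (-1)·1/6 + 2·1/5 + 5·1/6 + 8·7/30 + 11·7/30
 = (-1/6) + 2/5 + 5/6 + 28/15 + 77/30
 = 11/2

5.5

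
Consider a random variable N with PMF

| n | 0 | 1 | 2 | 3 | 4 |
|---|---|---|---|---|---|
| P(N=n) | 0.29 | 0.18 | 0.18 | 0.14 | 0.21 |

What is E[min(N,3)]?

1.59

E[min(N,3)] = Σ min(n,3)·P(N=n)
 = 0·0.29 + 1·0.18 + 2·0.18 + 3·0.14 + 3·0.21
 = 0 + 0.18 + 0.36 + 0.42 + 0.63
 = 1.59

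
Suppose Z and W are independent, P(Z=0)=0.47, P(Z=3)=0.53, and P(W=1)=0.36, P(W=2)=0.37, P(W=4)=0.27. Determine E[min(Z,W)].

1.0123

E[min(Z,W)] = Σ_z Σ_w min(z,w) · P(Z=z)P(W=w)
 = 0·0.1692 + 0·0.1739 + 0·0.1269 + 1·0.1908 + 2·0.1961 + 3·0.1431
 = 0 + 0 + 0 + 0.1908 + 0.3922 + 0.4293
 = 1.0123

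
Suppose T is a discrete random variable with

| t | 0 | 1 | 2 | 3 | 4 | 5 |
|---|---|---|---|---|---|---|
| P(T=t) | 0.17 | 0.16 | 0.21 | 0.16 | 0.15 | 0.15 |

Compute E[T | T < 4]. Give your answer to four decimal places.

1.5143

P(T < 4) = 0.17 + 0.16 + 0.21 + 0.16 = 0.7.
E[T | T < 4] = [0·0.17 + 1·0.16 + 2·0.21 + 3·0.16] / 0.7
 = 1.06 / 0.7
 = 53/35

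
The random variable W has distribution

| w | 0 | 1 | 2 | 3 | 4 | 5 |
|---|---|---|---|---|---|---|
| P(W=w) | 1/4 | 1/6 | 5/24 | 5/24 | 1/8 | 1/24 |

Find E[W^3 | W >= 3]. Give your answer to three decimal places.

P(W >= 3) = 5/24 + 1/8 + 1/24 = 3/8.
E[W^3 | W >= 3] = [27·5/24 + 64·1/8 + 125·1/24] / (3/8)
 = 113/6 / (3/8)
 = 452/9

50.222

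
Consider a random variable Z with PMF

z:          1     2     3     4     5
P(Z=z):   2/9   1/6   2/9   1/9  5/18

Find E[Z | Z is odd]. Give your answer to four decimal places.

P(Z is odd) = 2/9 + 2/9 + 5/18 = 13/18.
E[Z | Z is odd] = [1·2/9 + 3·2/9 + 5·5/18] / (13/18)
 = 41/18 / (13/18)
 = 41/13

3.1538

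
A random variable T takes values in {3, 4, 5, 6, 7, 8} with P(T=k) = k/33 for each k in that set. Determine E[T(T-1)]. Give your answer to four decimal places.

E[T(T-1)] = Σ t(t-1)·P(T=t)
 = 6·1/11 + 12·4/33 + 20·5/33 + 30·2/11 + 42·7/33 + 56·8/33
 = 6/11 + 16/11 + 100/33 + 60/11 + 98/11 + 448/33
 = 1088/33

32.9697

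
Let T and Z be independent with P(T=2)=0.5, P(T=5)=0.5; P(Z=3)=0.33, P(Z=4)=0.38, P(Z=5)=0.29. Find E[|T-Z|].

1.5

E[|T-Z|] = Σ_t Σ_z |t-z| · P(T=t)P(Z=z)
 = 1·0.165 + 2·0.19 + 3·0.145 + 2·0.165 + 1·0.19 + 0·0.145
 = 0.165 + 0.38 + 0.435 + 0.33 + 0.19 + 0
 = 1.5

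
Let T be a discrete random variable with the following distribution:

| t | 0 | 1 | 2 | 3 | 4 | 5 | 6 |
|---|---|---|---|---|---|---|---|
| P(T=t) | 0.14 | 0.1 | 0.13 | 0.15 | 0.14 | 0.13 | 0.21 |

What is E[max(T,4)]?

E[max(T,4)] = Σ max(t,4)·P(T=t)
 = 4·0.14 + 4·0.1 + 4·0.13 + 4·0.15 + 4·0.14 + 5·0.13 + 6·0.21
 = 0.56 + 0.4 + 0.52 + 0.6 + 0.56 + 0.65 + 1.26
 = 4.55

4.55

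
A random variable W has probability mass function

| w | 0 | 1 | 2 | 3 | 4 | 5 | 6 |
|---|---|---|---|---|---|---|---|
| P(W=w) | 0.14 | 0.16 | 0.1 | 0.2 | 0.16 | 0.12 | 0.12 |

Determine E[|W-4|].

E[|W-4|] = Σ |w-4|·P(W=w)
 = 4·0.14 + 3·0.16 + 2·0.1 + 1·0.2 + 0·0.16 + 1·0.12 + 2·0.12
 = 0.56 + 0.48 + 0.2 + 0.2 + 0 + 0.12 + 0.24
 = 1.8

1.8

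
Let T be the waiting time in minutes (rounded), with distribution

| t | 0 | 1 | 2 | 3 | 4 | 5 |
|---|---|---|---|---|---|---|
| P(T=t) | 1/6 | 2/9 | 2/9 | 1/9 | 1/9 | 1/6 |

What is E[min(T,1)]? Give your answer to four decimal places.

E[min(T,1)] = Σ min(t,1)·P(T=t)
 = 0·1/6 + 1·2/9 + 1·2/9 + 1·1/9 + 1·1/9 + 1·1/6
 = 0 + 2/9 + 2/9 + 1/9 + 1/9 + 1/6
 = 5/6

0.8333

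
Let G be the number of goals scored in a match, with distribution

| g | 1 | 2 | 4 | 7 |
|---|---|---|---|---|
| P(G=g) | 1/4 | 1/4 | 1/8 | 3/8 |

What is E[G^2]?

E[G^2] = Σ g^2·P(G=g)
 = 1·1/4 + 4·1/4 + 16·1/8 + 49·3/8
 = 1/4 + 1 + 2 + 147/8
 = 173/8

21.625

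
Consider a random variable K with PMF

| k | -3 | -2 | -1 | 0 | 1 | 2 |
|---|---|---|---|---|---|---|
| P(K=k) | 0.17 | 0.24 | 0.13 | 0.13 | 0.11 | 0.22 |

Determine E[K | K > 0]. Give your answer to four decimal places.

P(K > 0) = 0.11 + 0.22 = 0.33.
E[K | K > 0] = [1·0.11 + 2·0.22] / 0.33
 = 0.55 / 0.33
 = 5/3

1.6667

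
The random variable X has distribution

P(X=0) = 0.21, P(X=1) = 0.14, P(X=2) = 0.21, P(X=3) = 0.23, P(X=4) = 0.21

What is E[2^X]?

6.53

E[2^X] = Σ 2^x·P(X=x)
 = 1·0.21 + 2·0.14 + 4·0.21 + 8·0.23 + 16·0.21
 = 0.21 + 0.28 + 0.84 + 1.84 + 3.36
 = 6.53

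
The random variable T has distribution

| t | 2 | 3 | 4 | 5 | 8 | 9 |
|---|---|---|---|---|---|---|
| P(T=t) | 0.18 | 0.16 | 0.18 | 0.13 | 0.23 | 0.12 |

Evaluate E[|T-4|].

2.17

E[|T-4|] = Σ |t-4|·P(T=t)
 = 2·0.18 + 1·0.16 + 0·0.18 + 1·0.13 + 4·0.23 + 5·0.12
 = 0.36 + 0.16 + 0 + 0.13 + 0.92 + 0.6
 = 2.17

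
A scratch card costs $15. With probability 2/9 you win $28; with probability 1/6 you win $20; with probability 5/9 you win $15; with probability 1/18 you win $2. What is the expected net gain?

E[payout] = 28·2/9 + 20·1/6 + 15·5/9 + 2·1/18
 = 56/9 + 10/3 + 25/3 + 1/9
 = 18
Net = 18 - 15 = 3

3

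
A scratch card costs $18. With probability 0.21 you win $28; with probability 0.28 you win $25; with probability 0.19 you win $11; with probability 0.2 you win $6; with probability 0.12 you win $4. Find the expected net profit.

-1.35

E[payout] = 28·0.21 + 25·0.28 + 11·0.19 + 6·0.2 + 4·0.12
 = 5.88 + 7 + 2.09 + 1.2 + 0.48
 = 16.65
Net = 16.65 - 18 = -1.35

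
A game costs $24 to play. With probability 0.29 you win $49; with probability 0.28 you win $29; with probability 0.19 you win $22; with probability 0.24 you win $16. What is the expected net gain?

E[payout] = 49·0.29 + 29·0.28 + 22·0.19 + 16·0.24
 = 14.21 + 8.12 + 4.18 + 3.84
 = 30.35
Net = 30.35 - 24 = 6.35

6.35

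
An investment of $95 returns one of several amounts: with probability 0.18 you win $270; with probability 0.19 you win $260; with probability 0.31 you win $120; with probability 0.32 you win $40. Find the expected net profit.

53

E[payout] = 270·0.18 + 260·0.19 + 120·0.31 + 40·0.32
 = 48.6 + 49.4 + 37.2 + 12.8
 = 148
Net = 148 - 95 = 53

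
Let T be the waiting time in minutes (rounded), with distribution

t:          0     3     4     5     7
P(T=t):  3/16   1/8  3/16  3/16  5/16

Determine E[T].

E[T] = Σ t·P(T=t)
 = 0·3/16 + 3·1/8 + 4·3/16 + 5·3/16 + 7·5/16
 = 0 + 3/8 + 3/4 + 15/16 + 35/16
 = 17/4

4.25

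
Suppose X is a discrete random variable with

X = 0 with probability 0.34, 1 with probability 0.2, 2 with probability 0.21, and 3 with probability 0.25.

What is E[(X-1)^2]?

1.55

E[(X-1)^2] = Σ (x-1)^2·P(X=x)
 = 1·0.34 + 0·0.2 + 1·0.21 + 4·0.25
 = 0.34 + 0 + 0.21 + 1
 = 1.55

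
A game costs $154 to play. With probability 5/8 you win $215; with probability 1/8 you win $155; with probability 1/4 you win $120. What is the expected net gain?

E[payout] = 215·5/8 + 155·1/8 + 120·1/4
 = 1075/8 + 155/8 + 30
 = 735/4
Net = 735/4 - 154 = 119/4

29.75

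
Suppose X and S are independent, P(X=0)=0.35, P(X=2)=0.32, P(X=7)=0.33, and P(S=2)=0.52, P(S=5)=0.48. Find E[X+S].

6.39

E[X+S] = Σ_x Σ_s (x+s) · P(X=x)P(S=s)
 = 2·0.182 + 5·0.168 + 4·0.1664 + 7·0.1536 + 9·0.1716 + 12·0.1584
 = 0.364 + 0.84 + 0.6656 + 1.0752 + 1.5444 + 1.9008
 = 6.39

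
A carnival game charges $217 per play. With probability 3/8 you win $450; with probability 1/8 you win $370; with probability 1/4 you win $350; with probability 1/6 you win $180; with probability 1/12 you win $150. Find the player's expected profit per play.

128

E[payout] = 450·3/8 + 370·1/8 + 350·1/4 + 180·1/6 + 150·1/12
 = 675/4 + 185/4 + 175/2 + 30 + 25/2
 = 345
Net = 345 - 217 = 128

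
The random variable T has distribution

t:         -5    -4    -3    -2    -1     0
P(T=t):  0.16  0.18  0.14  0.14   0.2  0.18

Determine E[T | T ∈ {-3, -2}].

-2.5

P(T ∈ {-3, -2}) = 0.14 + 0.14 = 0.28.
E[T | T ∈ {-3, -2}] = [(-3)·0.14 + (-2)·0.14] / 0.28
 = -0.7 / 0.28
 = -5/2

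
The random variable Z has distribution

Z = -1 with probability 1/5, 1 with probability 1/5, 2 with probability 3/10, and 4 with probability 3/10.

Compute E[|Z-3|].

E[|Z-3|] = Σ |z-3|·P(Z=z)
 = 4·1/5 + 2·1/5 + 1·3/10 + 1·3/10
 = 4/5 + 2/5 + 3/10 + 3/10
 = 9/5

1.8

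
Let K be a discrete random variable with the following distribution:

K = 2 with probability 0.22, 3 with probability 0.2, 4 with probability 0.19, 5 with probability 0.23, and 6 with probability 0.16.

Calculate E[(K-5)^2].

E[(K-5)^2] = Σ (k-5)^2·P(K=k)
 = 9·0.22 + 4·0.2 + 1·0.19 + 0·0.23 + 1·0.16
 = 1.98 + 0.8 + 0.19 + 0 + 0.16
 = 3.13

3.13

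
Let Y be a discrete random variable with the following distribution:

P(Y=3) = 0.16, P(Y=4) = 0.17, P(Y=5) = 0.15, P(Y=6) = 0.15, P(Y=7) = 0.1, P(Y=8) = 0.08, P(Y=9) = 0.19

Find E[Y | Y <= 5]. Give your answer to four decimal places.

3.9792

P(Y <= 5) = 0.16 + 0.17 + 0.15 = 0.48.
E[Y | Y <= 5] = [3·0.16 + 4·0.17 + 5·0.15] / 0.48
 = 1.91 / 0.48
 = 191/48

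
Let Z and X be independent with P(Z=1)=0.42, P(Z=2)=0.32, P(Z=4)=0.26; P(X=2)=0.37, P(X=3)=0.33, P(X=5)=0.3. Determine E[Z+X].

E[Z+X] = Σ_z Σ_x (z+x) · P(Z=z)P(X=x)
 = 3·0.1554 + 4·0.1386 + 6·0.126 + 4·0.1184 + 5·0.1056 + 7·0.096 + 6·0.0962 + 7·0.0858 + 9·0.078
 = 0.4662 + 0.5544 + 0.756 + 0.4736 + 0.528 + 0.672 + 0.5772 + 0.6006 + 0.702
 = 5.33

5.33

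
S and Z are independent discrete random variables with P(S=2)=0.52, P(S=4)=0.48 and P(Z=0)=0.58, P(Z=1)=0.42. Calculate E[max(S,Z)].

2.96

E[max(S,Z)] = Σ_s Σ_z max(s,z) · P(S=s)P(Z=z)
 = 2·0.3016 + 2·0.2184 + 4·0.2784 + 4·0.2016
 = 0.6032 + 0.4368 + 1.1136 + 0.8064
 = 2.96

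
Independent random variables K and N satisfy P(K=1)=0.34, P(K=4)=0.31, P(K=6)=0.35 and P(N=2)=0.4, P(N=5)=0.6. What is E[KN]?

13.984

E[KN] = Σ_k Σ_n kn · P(K=k)P(N=n)
 = 2·0.136 + 5·0.204 + 8·0.124 + 20·0.186 + 12·0.14 + 30·0.21
 = 0.272 + 1.02 + 0.992 + 3.72 + 1.68 + 6.3
 = 13.984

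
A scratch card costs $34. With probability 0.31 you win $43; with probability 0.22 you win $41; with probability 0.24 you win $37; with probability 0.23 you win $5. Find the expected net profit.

-1.62

E[payout] = 43·0.31 + 41·0.22 + 37·0.24 + 5·0.23
 = 13.33 + 9.02 + 8.88 + 1.15
 = 32.38
Net = 32.38 - 34 = -1.62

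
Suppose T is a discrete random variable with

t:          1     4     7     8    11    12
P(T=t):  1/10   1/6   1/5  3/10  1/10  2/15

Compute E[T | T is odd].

P(T is odd) = 1/10 + 1/5 + 1/10 = 2/5.
E[T | T is odd] = [1·1/10 + 7·1/5 + 11·1/10] / (2/5)
 = 13/5 / (2/5)
 = 13/2

6.5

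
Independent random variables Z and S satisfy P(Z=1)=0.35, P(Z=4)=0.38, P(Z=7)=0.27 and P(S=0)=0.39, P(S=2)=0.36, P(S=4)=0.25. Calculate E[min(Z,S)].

E[min(Z,S)] = Σ_z Σ_s min(z,s) · P(Z=z)P(S=s)
 = 0·0.1365 + 1·0.126 + 1·0.0875 + 0·0.1482 + 2·0.1368 + 4·0.095 + 0·0.1053 + 2·0.0972 + 4·0.0675
 = 0 + 0.126 + 0.0875 + 0 + 0.2736 + 0.38 + 0 + 0.1944 + 0.27
 = 1.3315

1.3315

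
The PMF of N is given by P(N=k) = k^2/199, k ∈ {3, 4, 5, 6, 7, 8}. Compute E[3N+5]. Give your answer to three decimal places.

E[3N+5] = Σ (3n+5)·P(N=n)
 = 14·9/199 + 17·16/199 + 20·25/199 + 23·36/199 + 26·49/199 + 29·64/199
 = 126/199 + 272/199 + 500/199 + 828/199 + 1274/199 + 1856/199
 = 4856/199

24.402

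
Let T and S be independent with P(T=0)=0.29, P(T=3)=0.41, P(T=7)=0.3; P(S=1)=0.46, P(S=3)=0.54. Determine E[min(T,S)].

1.4768

E[min(T,S)] = Σ_t Σ_s min(t,s) · P(T=t)P(S=s)
 = 0·0.1334 + 0·0.1566 + 1·0.1886 + 3·0.2214 + 1·0.138 + 3·0.162
 = 0 + 0 + 0.1886 + 0.6642 + 0.138 + 0.486
 = 1.4768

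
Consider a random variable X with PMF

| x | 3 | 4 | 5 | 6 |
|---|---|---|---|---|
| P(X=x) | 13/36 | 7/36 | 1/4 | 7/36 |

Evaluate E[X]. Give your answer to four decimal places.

4.2778

E[X] = Σ x·P(X=x)
 = 3·13/36 + 4·7/36 + 5·1/4 + 6·7/36
 = 13/12 + 7/9 + 5/4 + 7/6
 = 77/18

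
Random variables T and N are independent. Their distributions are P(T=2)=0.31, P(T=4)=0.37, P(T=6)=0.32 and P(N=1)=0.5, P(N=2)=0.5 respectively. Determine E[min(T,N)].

E[min(T,N)] = Σ_t Σ_n min(t,n) · P(T=t)P(N=n)
 = 1·0.155 + 2·0.155 + 1·0.185 + 2·0.185 + 1·0.16 + 2·0.16
 = 0.155 + 0.31 + 0.185 + 0.37 + 0.16 + 0.32
 = 1.5

1.5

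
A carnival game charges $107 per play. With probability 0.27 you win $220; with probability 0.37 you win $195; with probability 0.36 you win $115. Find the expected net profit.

E[payout] = 220·0.27 + 195·0.37 + 115·0.36
 = 59.4 + 72.15 + 41.4
 = 172.95
Net = 172.95 - 107 = 65.95

65.95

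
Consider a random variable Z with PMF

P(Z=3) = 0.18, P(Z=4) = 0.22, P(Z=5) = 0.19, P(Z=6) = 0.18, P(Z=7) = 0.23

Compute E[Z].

5.06

E[Z] = Σ z·P(Z=z)
 = 3·0.18 + 4·0.22 + 5·0.19 + 6·0.18 + 7·0.23
 = 0.54 + 0.88 + 0.95 + 1.08 + 1.61
 = 5.06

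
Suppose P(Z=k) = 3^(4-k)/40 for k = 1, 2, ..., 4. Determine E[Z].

1.45

E[Z] = Σ z·P(Z=z)
 = 1·27/40 + 2·9/40 + 3·3/40 + 4·1/40
 = 27/40 + 9/20 + 9/40 + 1/10
 = 29/20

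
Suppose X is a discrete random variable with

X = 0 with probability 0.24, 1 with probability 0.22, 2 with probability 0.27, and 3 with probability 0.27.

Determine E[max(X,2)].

2.27

E[max(X,2)] = Σ max(x,2)·P(X=x)
 = 2·0.24 + 2·0.22 + 2·0.27 + 3·0.27
 = 0.48 + 0.44 + 0.54 + 0.81
 = 2.27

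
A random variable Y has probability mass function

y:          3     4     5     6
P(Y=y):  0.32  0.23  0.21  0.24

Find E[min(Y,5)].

4.13

E[min(Y,5)] = Σ min(y,5)·P(Y=y)
 = 3·0.32 + 4·0.23 + 5·0.21 + 5·0.24
 = 0.96 + 0.92 + 1.05 + 1.2
 = 4.13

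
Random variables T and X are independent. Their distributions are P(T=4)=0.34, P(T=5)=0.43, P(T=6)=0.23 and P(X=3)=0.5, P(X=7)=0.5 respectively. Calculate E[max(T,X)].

5.945

E[max(T,X)] = Σ_t Σ_x max(t,x) · P(T=t)P(X=x)
 = 4·0.17 + 7·0.17 + 5·0.215 + 7·0.215 + 6·0.115 + 7·0.115
 = 0.68 + 1.19 + 1.075 + 1.505 + 0.69 + 0.805
 = 5.945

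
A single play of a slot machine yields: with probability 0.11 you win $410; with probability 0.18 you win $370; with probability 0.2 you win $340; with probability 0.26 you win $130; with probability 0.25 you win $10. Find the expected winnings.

216

E[payout] = 410·0.11 + 370·0.18 + 340·0.2 + 130·0.26 + 10·0.25
 = 45.1 + 66.6 + 68 + 33.8 + 2.5
 = 216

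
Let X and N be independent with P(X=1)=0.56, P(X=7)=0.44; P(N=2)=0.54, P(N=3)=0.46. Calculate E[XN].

8.9544

E[XN] = Σ_x Σ_n xn · P(X=x)P(N=n)
 = 2·0.3024 + 3·0.2576 + 14·0.2376 + 21·0.2024
 = 0.6048 + 0.7728 + 3.3264 + 4.2504
 = 8.9544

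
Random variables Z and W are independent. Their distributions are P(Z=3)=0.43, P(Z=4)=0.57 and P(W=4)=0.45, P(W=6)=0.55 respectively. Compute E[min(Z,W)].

E[min(Z,W)] = Σ_z Σ_w min(z,w) · P(Z=z)P(W=w)
 = 3·0.1935 + 3·0.2365 + 4·0.2565 + 4·0.3135
 = 0.5805 + 0.7095 + 1.026 + 1.254
 = 3.57

3.57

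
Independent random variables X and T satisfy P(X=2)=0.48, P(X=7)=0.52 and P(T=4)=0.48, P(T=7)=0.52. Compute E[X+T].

10.16

E[X+T] = Σ_x Σ_t (x+t) · P(X=x)P(T=t)
 = 6·0.2304 + 9·0.2496 + 11·0.2496 + 14·0.2704
 = 1.3824 + 2.2464 + 2.7456 + 3.7856
 = 10.16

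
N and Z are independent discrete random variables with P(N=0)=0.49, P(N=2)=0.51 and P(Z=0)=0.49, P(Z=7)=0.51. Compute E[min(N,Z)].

0.5202

E[min(N,Z)] = Σ_n Σ_z min(n,z) · P(N=n)P(Z=z)
 = 0·0.2401 + 0·0.2499 + 0·0.2499 + 2·0.2601
 = 0 + 0 + 0 + 0.5202
 = 0.5202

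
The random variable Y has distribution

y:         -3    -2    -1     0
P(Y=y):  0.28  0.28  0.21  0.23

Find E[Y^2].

E[Y^2] = Σ y^2·P(Y=y)
 = 9·0.28 + 4·0.28 + 1·0.21 + 0·0.23
 = 2.52 + 1.12 + 0.21 + 0
 = 3.85

3.85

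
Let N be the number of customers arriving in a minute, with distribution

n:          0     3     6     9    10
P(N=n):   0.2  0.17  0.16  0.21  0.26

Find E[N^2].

50.3

E[N^2] = Σ n^2·P(N=n)
 = 0·0.2 + 9·0.17 + 36·0.16 + 81·0.21 + 100·0.26
 = 0 + 1.53 + 5.76 + 17.01 + 26
 = 50.3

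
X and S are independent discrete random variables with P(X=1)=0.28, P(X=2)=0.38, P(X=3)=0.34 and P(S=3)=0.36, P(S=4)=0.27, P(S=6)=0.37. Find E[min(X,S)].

E[min(X,S)] = Σ_x Σ_s min(x,s) · P(X=x)P(S=s)
 = 1·0.1008 + 1·0.0756 + 1·0.1036 + 2·0.1368 + 2·0.1026 + 2·0.1406 + 3·0.1224 + 3·0.0918 + 3·0.1258
 = 0.1008 + 0.0756 + 0.1036 + 0.2736 + 0.2052 + 0.2812 + 0.3672 + 0.2754 + 0.3774
 = 2.06

2.06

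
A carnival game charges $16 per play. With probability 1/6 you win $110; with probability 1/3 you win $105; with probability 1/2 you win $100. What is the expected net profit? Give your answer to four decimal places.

87.3333

E[payout] = 110·1/6 + 105·1/3 + 100·1/2
 = 55/3 + 35 + 50
 = 310/3
Net = 310/3 - 16 = 262/3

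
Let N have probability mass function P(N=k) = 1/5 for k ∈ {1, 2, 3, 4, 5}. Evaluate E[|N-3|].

1.2

E[|N-3|] = Σ |n-3|·P(N=n)
 = 2·1/5 + 1·1/5 + 0·1/5 + 1·1/5 + 2·1/5
 = 2/5 + 1/5 + 0 + 1/5 + 2/5
 = 6/5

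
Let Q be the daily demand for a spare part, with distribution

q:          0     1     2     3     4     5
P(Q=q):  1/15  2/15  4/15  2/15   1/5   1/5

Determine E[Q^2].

E[Q^2] = Σ q^2·P(Q=q)
 = 0·1/15 + 1·2/15 + 4·4/15 + 9·2/15 + 16·1/5 + 25·1/5
 = 0 + 2/15 + 16/15 + 6/5 + 16/5 + 5
 = 53/5

10.6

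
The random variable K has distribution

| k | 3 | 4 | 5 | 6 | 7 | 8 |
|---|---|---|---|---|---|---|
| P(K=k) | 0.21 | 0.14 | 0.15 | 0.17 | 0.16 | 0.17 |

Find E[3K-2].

14.32

E[3K-2] = Σ (3k-2)·P(K=k)
 = 7·0.21 + 10·0.14 + 13·0.15 + 16·0.17 + 19·0.16 + 22·0.17
 = 1.47 + 1.4 + 1.95 + 2.72 + 3.04 + 3.74
 = 14.32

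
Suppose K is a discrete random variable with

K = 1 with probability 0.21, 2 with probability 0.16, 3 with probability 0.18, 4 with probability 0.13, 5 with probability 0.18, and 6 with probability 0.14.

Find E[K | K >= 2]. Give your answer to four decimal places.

P(K >= 2) = 0.16 + 0.18 + 0.13 + 0.18 + 0.14 = 0.79.
E[K | K >= 2] = [2·0.16 + 3·0.18 + 4·0.13 + 5·0.18 + 6·0.14] / 0.79
 = 3.12 / 0.79
 = 312/79

3.9494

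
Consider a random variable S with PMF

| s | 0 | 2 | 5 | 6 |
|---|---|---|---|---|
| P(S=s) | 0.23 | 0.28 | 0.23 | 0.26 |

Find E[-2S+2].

-4.54

E[-2S+2] = Σ (-2s+2)·P(S=s)
 = 2·0.23 + (-2)·0.28 + (-8)·0.23 + (-10)·0.26
 = 0.46 + (-0.56) + (-1.84) + (-2.6)
 = -4.54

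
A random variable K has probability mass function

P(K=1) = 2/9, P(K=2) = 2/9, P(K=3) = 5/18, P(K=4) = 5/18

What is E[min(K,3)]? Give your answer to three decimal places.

E[min(K,3)] = Σ min(k,3)·P(K=k)
 = 1·2/9 + 2·2/9 + 3·5/18 + 3·5/18
 = 2/9 + 4/9 + 5/6 + 5/6
 = 7/3

2.333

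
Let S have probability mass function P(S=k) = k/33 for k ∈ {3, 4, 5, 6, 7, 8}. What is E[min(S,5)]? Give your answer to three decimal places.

4.697

E[min(S,5)] = Σ min(s,5)·P(S=s)
 = 3·1/11 + 4·4/33 + 5·5/33 + 5·2/11 + 5·7/33 + 5·8/33
 = 3/11 + 16/33 + 25/33 + 10/11 + 35/33 + 40/33
 = 155/33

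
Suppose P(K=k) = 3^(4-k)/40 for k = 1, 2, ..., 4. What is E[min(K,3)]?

E[min(K,3)] = Σ min(k,3)·P(K=k)
 = 1·27/40 + 2·9/40 + 3·3/40 + 3·1/40
 = 27/40 + 9/20 + 9/40 + 3/40
 = 57/40

1.425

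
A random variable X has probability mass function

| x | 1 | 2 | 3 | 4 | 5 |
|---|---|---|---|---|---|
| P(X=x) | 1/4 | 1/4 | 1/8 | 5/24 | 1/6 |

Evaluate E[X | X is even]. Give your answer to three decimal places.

2.909

P(X is even) = 1/4 + 5/24 = 11/24.
E[X | X is even] = [2·1/4 + 4·5/24] / (11/24)
 = 4/3 / (11/24)
 = 32/11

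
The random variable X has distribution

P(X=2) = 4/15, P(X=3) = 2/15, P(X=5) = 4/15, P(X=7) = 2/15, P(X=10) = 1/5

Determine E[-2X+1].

E[-2X+1] = Σ (-2x+1)·P(X=x)
 = (-3)·4/15 + (-5)·2/15 + (-9)·4/15 + (-13)·2/15 + (-19)·1/5
 = (-4/5) + (-2/3) + (-12/5) + (-26/15) + (-19/5)
 = -47/5

-9.4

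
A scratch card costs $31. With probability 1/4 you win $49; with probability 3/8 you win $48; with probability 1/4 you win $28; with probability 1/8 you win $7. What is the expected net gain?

E[payout] = 49·1/4 + 48·3/8 + 28·1/4 + 7·1/8
 = 49/4 + 18 + 7 + 7/8
 = 305/8
Net = 305/8 - 31 = 57/8

7.125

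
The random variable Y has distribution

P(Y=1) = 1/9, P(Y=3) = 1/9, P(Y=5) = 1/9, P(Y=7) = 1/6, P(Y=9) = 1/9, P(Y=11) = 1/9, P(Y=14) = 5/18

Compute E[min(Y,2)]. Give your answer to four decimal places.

1.8889

E[min(Y,2)] = Σ min(y,2)·P(Y=y)
 = 1·1/9 + 2·1/9 + 2·1/9 + 2·1/6 + 2·1/9 + 2·1/9 + 2·5/18
 = 1/9 + 2/9 + 2/9 + 1/3 + 2/9 + 2/9 + 5/9
 = 17/9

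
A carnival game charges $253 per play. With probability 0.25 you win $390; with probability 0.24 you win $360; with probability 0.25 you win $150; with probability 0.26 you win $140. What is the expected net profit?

E[payout] = 390·0.25 + 360·0.24 + 150·0.25 + 140·0.26
 = 97.5 + 86.4 + 37.5 + 36.4
 = 257.8
Net = 257.8 - 253 = 4.8

4.8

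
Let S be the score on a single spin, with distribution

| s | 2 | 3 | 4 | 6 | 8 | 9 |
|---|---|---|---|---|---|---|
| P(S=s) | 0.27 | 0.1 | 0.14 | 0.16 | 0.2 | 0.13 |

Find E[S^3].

245.55

E[S^3] = Σ s^3·P(S=s)
 = 8·0.27 + 27·0.1 + 64·0.14 + 216·0.16 + 512·0.2 + 729·0.13
 = 2.16 + 2.7 + 8.96 + 34.56 + 102.4 + 94.77
 = 245.55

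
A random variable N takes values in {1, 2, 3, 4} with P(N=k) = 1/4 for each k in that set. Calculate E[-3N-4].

-11.5

E[-3N-4] = Σ (-3n-4)·P(N=n)
 = (-7)·1/4 + (-10)·1/4 + (-13)·1/4 + (-16)·1/4
 = (-7/4) + (-5/2) + (-13/4) + (-4)
 = -23/2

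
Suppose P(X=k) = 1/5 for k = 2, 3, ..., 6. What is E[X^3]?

88

E[X^3] = Σ x^3·P(X=x)
 = 8·1/5 + 27·1/5 + 64·1/5 + 125·1/5 + 216·1/5
 = 8/5 + 27/5 + 64/5 + 25 + 216/5
 = 88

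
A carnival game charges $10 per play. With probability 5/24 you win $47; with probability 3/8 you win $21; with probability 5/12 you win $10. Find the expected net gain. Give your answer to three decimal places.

E[payout] = 47·5/24 + 21·3/8 + 10·5/12
 = 235/24 + 63/8 + 25/6
 = 131/6
Net = 131/6 - 10 = 71/6

11.833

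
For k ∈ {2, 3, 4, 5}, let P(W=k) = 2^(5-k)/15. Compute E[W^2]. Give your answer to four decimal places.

8.3333

E[W^2] = Σ w^2·P(W=w)
 = 4·8/15 + 9·4/15 + 16·2/15 + 25·1/15
 = 32/15 + 12/5 + 32/15 + 5/3
 = 25/3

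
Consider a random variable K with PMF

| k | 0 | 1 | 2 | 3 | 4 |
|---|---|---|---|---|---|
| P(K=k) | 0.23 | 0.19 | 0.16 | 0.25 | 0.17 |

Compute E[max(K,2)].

E[max(K,2)] = Σ max(k,2)·P(K=k)
 = 2·0.23 + 2·0.19 + 2·0.16 + 3·0.25 + 4·0.17
 = 0.46 + 0.38 + 0.32 + 0.75 + 0.68
 = 2.59

2.59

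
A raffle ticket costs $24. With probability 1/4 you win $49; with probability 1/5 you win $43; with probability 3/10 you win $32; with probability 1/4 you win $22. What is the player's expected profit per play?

11.95

E[payout] = 49·1/4 + 43·1/5 + 32·3/10 + 22·1/4
 = 49/4 + 43/5 + 48/5 + 11/2
 = 719/20
Net = 719/20 - 24 = 239/20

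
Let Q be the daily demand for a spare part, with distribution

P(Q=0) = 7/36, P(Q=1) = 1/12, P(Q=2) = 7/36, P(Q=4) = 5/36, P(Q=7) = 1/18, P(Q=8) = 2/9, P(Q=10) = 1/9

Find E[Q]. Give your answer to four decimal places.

E[Q] = Σ q·P(Q=q)
 = 0·7/36 + 1·1/12 + 2·7/36 + 4·5/36 + 7·1/18 + 8·2/9 + 10·1/9
 = 0 + 1/12 + 7/18 + 5/9 + 7/18 + 16/9 + 10/9
 = 155/36

4.3056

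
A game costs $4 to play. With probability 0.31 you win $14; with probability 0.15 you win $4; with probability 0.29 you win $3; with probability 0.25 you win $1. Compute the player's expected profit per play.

E[payout] = 14·0.31 + 4·0.15 + 3·0.29 + 1·0.25
 = 4.34 + 0.6 + 0.87 + 0.25
 = 6.06
Net = 6.06 - 4 = 2.06

2.06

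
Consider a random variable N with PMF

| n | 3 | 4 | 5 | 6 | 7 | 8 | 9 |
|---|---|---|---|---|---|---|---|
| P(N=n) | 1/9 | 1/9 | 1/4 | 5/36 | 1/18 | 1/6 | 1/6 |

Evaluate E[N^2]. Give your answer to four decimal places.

E[N^2] = Σ n^2·P(N=n)
 = 9·1/9 + 16·1/9 + 25·1/4 + 36·5/36 + 49·1/18 + 64·1/6 + 81·1/6
 = 1 + 16/9 + 25/4 + 5 + 49/18 + 32/3 + 27/2
 = 491/12

40.9167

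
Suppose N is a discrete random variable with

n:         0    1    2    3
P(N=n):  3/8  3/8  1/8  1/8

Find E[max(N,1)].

E[max(N,1)] = Σ max(n,1)·P(N=n)
 = 1·3/8 + 1·3/8 + 2·1/8 + 3·1/8
 = 3/8 + 3/8 + 1/4 + 3/8
 = 11/8

1.375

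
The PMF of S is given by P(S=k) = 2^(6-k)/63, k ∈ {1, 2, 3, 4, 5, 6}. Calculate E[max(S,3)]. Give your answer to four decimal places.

E[max(S,3)] = Σ max(s,3)·P(S=s)
 = 3·32/63 + 3·16/63 + 3·8/63 + 4·4/63 + 5·2/63 + 6·1/63
 = 32/21 + 16/21 + 8/21 + 16/63 + 10/63 + 2/21
 = 200/63

3.1746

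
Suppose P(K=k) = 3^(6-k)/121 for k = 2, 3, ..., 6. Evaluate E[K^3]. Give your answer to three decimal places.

21.025

E[K^3] = Σ k^3·P(K=k)
 = 8·81/121 + 27·27/121 + 64·9/121 + 125·3/121 + 216·1/121
 = 648/121 + 729/121 + 576/121 + 375/121 + 216/121
 = 2544/121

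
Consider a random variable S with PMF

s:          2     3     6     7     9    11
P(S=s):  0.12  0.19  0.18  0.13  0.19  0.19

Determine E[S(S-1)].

E[S(S-1)] = Σ s(s-1)·P(S=s)
 = 2·0.12 + 6·0.19 + 30·0.18 + 42·0.13 + 72·0.19 + 110·0.19
 = 0.24 + 1.14 + 5.4 + 5.46 + 13.68 + 20.9
 = 46.82

46.82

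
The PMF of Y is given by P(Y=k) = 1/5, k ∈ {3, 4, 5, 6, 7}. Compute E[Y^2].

27

E[Y^2] = Σ y^2·P(Y=y)
 = 9·1/5 + 16·1/5 + 25·1/5 + 36·1/5 + 49·1/5
 = 9/5 + 16/5 + 5 + 36/5 + 49/5
 = 27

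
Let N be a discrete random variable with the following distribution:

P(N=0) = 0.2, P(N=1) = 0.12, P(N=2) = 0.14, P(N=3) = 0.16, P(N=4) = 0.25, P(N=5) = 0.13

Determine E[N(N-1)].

6.84

E[N(N-1)] = Σ n(n-1)·P(N=n)
 = 0·0.2 + 0·0.12 + 2·0.14 + 6·0.16 + 12·0.25 + 20·0.13
 = 0 + 0 + 0.28 + 0.96 + 3 + 2.6
 = 6.84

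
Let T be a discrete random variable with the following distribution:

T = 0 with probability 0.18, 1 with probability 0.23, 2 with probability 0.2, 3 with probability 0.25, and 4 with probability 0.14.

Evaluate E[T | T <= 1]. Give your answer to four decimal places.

P(T <= 1) = 0.18 + 0.23 = 0.41.
E[T | T <= 1] = [0·0.18 + 1·0.23] / 0.41
 = 0.23 / 0.41
 = 23/41

0.5610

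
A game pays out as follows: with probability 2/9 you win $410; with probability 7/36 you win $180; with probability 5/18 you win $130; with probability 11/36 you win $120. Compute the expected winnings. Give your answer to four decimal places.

E[payout] = 410·2/9 + 180·7/36 + 130·5/18 + 120·11/36
 = 820/9 + 35 + 325/9 + 110/3
 = 1790/9

198.8889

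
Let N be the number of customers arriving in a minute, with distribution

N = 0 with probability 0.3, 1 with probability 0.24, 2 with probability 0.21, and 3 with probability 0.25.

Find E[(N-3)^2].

E[(N-3)^2] = Σ (n-3)^2·P(N=n)
 = 9·0.3 + 4·0.24 + 1·0.21 + 0·0.25
 = 2.7 + 0.96 + 0.21 + 0
 = 3.87

3.87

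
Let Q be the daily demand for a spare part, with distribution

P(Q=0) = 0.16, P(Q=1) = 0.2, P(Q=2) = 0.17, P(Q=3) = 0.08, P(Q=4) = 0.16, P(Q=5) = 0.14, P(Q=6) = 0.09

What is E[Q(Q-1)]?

E[Q(Q-1)] = Σ q(q-1)·P(Q=q)
 = 0·0.16 + 0·0.2 + 2·0.17 + 6·0.08 + 12·0.16 + 20·0.14 + 30·0.09
 = 0 + 0 + 0.34 + 0.48 + 1.92 + 2.8 + 2.7
 = 8.24

8.24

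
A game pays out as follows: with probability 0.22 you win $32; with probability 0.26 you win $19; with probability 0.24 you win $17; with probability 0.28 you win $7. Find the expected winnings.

E[payout] = 32·0.22 + 19·0.26 + 17·0.24 + 7·0.28
 = 7.04 + 4.94 + 4.08 + 1.96
 = 18.02

18.02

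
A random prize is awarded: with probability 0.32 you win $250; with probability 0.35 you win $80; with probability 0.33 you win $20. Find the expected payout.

114.6

E[payout] = 250·0.32 + 80·0.35 + 20·0.33
 = 80 + 28 + 6.6
 = 114.6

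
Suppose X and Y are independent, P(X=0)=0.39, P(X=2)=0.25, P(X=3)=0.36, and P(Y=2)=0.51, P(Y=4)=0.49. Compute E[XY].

E[XY] = Σ_x Σ_y xy · P(X=x)P(Y=y)
 = 0·0.1989 + 0·0.1911 + 4·0.1275 + 8·0.1225 + 6·0.1836 + 12·0.1764
 = 0 + 0 + 0.51 + 0.98 + 1.1016 + 2.1168
 = 4.7084

4.7084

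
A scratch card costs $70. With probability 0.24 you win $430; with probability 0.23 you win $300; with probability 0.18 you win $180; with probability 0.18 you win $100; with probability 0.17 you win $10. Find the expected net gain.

154.3

E[payout] = 430·0.24 + 300·0.23 + 180·0.18 + 100·0.18 + 10·0.17
 = 103.2 + 69 + 32.4 + 18 + 1.7
 = 224.3
Net = 224.3 - 70 = 154.3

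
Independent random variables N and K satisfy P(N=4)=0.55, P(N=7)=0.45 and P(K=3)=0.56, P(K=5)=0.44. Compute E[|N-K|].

E[|N-K|] = Σ_n Σ_k |n-k| · P(N=n)P(K=k)
 = 1·0.308 + 1·0.242 + 4·0.252 + 2·0.198
 = 0.308 + 0.242 + 1.008 + 0.396
 = 1.954

1.954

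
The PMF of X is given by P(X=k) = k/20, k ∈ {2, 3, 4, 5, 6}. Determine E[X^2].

22

E[X^2] = Σ x^2·P(X=x)
 = 4·1/10 + 9·3/20 + 16·1/5 + 25·1/4 + 36·3/10
 = 2/5 + 27/20 + 16/5 + 25/4 + 54/5
 = 22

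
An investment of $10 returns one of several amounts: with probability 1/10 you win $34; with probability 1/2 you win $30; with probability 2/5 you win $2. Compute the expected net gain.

9.2

E[payout] = 34·1/10 + 30·1/2 + 2·2/5
 = 17/5 + 15 + 4/5
 = 96/5
Net = 96/5 - 10 = 46/5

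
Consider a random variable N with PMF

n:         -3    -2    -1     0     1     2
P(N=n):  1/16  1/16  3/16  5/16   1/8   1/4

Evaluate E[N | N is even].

0.6

P(N is even) = 1/16 + 5/16 + 1/4 = 5/8.
E[N | N is even] = [(-2)·1/16 + 0·5/16 + 2·1/4] / (5/8)
 = 3/8 / (5/8)
 = 3/5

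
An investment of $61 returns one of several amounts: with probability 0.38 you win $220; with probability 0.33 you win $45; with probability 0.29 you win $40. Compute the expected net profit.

E[payout] = 220·0.38 + 45·0.33 + 40·0.29
 = 83.6 + 14.85 + 11.6
 = 110.05
Net = 110.05 - 61 = 49.05

49.05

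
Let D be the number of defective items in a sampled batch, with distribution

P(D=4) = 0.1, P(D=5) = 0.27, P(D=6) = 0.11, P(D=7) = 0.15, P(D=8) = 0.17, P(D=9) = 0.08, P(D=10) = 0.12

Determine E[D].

E[D] = Σ d·P(D=d)
 = 4·0.1 + 5·0.27 + 6·0.11 + 7·0.15 + 8·0.17 + 9·0.08 + 10·0.12
 = 0.4 + 1.35 + 0.66 + 1.05 + 1.36 + 0.72 + 1.2
 = 6.74

6.74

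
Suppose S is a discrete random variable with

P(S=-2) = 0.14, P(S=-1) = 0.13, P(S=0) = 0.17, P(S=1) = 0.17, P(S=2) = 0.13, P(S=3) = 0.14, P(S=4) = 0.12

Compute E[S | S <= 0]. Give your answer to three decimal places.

-0.932

P(S <= 0) = 0.14 + 0.13 + 0.17 = 0.44.
E[S | S <= 0] = [(-2)·0.14 + (-1)·0.13 + 0·0.17] / 0.44
 = -0.41 / 0.44
 = -41/44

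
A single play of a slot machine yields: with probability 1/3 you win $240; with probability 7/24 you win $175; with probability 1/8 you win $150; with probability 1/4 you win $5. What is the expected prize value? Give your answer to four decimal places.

E[payout] = 240·1/3 + 175·7/24 + 150·1/8 + 5·1/4
 = 80 + 1225/24 + 75/4 + 5/4
 = 3625/24

151.0417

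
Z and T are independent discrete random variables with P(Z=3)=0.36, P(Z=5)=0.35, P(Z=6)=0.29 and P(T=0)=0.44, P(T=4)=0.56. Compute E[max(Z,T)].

E[max(Z,T)] = Σ_z Σ_t max(z,t) · P(Z=z)P(T=t)
 = 3·0.1584 + 4·0.2016 + 5·0.154 + 5·0.196 + 6·0.1276 + 6·0.1624
 = 0.4752 + 0.8064 + 0.77 + 0.98 + 0.7656 + 0.9744
 = 4.7716

4.7716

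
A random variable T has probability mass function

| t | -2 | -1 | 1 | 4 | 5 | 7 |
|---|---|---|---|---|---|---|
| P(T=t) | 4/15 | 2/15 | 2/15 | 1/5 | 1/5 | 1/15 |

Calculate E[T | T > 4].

P(T > 4) = 1/5 + 1/15 = 4/15.
E[T | T > 4] = [5·1/5 + 7·1/15] / (4/15)
 = 22/15 / (4/15)
 = 11/2

5.5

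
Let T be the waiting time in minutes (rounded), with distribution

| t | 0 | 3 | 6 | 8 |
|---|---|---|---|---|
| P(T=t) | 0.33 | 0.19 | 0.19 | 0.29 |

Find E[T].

4.03

E[T] = Σ t·P(T=t)
 = 0·0.33 + 3·0.19 + 6·0.19 + 8·0.29
 = 0 + 0.57 + 1.14 + 2.32
 = 4.03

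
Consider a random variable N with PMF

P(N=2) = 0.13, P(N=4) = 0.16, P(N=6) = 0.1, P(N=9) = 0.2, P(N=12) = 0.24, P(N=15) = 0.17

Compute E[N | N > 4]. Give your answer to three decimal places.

11.028

P(N > 4) = 0.1 + 0.2 + 0.24 + 0.17 = 0.71.
E[N | N > 4] = [6·0.1 + 9·0.2 + 12·0.24 + 15·0.17] / 0.71
 = 7.83 / 0.71
 = 783/71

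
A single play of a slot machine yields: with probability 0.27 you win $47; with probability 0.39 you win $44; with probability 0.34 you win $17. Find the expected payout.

35.63

E[payout] = 47·0.27 + 44·0.39 + 17·0.34
 = 12.69 + 17.16 + 5.78
 = 35.63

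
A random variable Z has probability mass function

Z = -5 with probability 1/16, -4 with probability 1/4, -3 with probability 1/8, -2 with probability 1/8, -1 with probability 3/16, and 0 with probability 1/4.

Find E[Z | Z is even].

P(Z is even) = 1/4 + 1/8 + 1/4 = 5/8.
E[Z | Z is even] = [(-4)·1/4 + (-2)·1/8 + 0·1/4] / (5/8)
 = -5/4 / (5/8)
 = -2

-2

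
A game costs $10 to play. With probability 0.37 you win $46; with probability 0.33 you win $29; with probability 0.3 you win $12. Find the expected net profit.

20.19

E[payout] = 46·0.37 + 29·0.33 + 12·0.3
 = 17.02 + 9.57 + 3.6
 = 30.19
Net = 30.19 - 10 = 20.19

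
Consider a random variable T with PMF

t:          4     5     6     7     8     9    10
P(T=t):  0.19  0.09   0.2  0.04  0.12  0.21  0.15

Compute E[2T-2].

12.08

E[2T-2] = Σ (2t-2)·P(T=t)
 = 6·0.19 + 8·0.09 + 10·0.2 + 12·0.04 + 14·0.12 + 16·0.21 + 18·0.15
 = 1.14 + 0.72 + 2 + 0.48 + 1.68 + 3.36 + 2.7
 = 12.08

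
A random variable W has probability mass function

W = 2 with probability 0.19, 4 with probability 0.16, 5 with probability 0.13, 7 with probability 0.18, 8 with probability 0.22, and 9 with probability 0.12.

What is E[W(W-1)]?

33.42

E[W(W-1)] = Σ w(w-1)·P(W=w)
 = 2·0.19 + 12·0.16 + 20·0.13 + 42·0.18 + 56·0.22 + 72·0.12
 = 0.38 + 1.92 + 2.6 + 7.56 + 12.32 + 8.64
 = 33.42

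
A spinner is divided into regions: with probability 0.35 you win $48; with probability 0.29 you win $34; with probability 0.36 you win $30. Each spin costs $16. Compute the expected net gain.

E[payout] = 48·0.35 + 34·0.29 + 30·0.36
 = 16.8 + 9.86 + 10.8
 = 37.46
Net = 37.46 - 16 = 21.46

21.46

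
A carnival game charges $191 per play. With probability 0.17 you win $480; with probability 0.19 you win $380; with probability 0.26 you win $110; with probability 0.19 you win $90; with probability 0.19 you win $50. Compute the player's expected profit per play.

E[payout] = 480·0.17 + 380·0.19 + 110·0.26 + 90·0.19 + 50·0.19
 = 81.6 + 72.2 + 28.6 + 17.1 + 9.5
 = 209
Net = 209 - 191 = 18

18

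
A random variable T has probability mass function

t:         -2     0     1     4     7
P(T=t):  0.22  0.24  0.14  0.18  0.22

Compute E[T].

1.96

E[T] = Σ t·P(T=t)
 = (-2)·0.22 + 0·0.24 + 1·0.14 + 4·0.18 + 7·0.22
 = (-0.44) + 0 + 0.14 + 0.72 + 1.54
 = 1.96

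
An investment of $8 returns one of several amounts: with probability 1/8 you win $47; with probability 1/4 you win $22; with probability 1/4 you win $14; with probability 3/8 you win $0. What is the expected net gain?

6.875

E[payout] = 47·1/8 + 22·1/4 + 14·1/4 + 0·3/8
 = 47/8 + 11/2 + 7/2 + 0
 = 119/8
Net = 119/8 - 8 = 55/8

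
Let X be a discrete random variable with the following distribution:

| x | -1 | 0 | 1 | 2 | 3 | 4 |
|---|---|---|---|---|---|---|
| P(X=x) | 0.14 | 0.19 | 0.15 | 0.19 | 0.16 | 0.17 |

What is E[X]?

E[X] = Σ x·P(X=x)
 = (-1)·0.14 + 0·0.19 + 1·0.15 + 2·0.19 + 3·0.16 + 4·0.17
 = (-0.14) + 0 + 0.15 + 0.38 + 0.48 + 0.68
 = 1.55

1.55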